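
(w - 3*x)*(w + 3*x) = w^2 - 9*x^2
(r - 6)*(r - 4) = r^2 - 10*r + 24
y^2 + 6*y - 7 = (y - 1)*(y + 7)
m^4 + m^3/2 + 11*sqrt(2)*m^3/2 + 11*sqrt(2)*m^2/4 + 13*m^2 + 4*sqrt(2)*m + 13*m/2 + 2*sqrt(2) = (m + 1/2)*(m + sqrt(2)/2)*(m + sqrt(2))*(m + 4*sqrt(2))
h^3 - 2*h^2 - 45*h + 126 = (h - 6)*(h - 3)*(h + 7)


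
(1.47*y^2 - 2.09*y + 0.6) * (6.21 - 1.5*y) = -2.205*y^3 + 12.2637*y^2 - 13.8789*y + 3.726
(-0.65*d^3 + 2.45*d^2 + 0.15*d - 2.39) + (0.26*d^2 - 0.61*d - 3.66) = -0.65*d^3 + 2.71*d^2 - 0.46*d - 6.05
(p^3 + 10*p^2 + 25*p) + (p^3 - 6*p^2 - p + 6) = 2*p^3 + 4*p^2 + 24*p + 6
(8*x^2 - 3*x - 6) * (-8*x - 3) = -64*x^3 + 57*x + 18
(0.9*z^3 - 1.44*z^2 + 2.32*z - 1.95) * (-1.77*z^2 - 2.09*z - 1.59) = -1.593*z^5 + 0.6678*z^4 - 2.5278*z^3 + 0.8923*z^2 + 0.3867*z + 3.1005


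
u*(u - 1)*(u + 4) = u^3 + 3*u^2 - 4*u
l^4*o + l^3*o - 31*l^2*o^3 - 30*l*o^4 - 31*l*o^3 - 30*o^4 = (l - 6*o)*(l + o)*(l + 5*o)*(l*o + o)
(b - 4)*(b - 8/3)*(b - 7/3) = b^3 - 9*b^2 + 236*b/9 - 224/9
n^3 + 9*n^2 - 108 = (n - 3)*(n + 6)^2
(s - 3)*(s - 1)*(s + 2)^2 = s^4 - 9*s^2 - 4*s + 12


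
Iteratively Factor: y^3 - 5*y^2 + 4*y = (y)*(y^2 - 5*y + 4) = y*(y - 1)*(y - 4)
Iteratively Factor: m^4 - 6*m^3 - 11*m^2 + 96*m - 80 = (m - 4)*(m^3 - 2*m^2 - 19*m + 20) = (m - 5)*(m - 4)*(m^2 + 3*m - 4) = (m - 5)*(m - 4)*(m + 4)*(m - 1)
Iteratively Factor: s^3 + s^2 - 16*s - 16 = (s - 4)*(s^2 + 5*s + 4) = (s - 4)*(s + 1)*(s + 4)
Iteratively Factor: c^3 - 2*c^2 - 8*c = (c - 4)*(c^2 + 2*c) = (c - 4)*(c + 2)*(c)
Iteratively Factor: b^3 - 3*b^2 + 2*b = (b)*(b^2 - 3*b + 2) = b*(b - 2)*(b - 1)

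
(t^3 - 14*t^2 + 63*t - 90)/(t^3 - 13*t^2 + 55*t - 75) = (t - 6)/(t - 5)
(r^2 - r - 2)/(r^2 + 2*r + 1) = (r - 2)/(r + 1)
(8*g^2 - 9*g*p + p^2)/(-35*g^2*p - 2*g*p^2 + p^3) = (-8*g^2 + 9*g*p - p^2)/(p*(35*g^2 + 2*g*p - p^2))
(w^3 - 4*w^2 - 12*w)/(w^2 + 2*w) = w - 6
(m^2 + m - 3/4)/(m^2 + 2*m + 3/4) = (2*m - 1)/(2*m + 1)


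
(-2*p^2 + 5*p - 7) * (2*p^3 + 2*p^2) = -4*p^5 + 6*p^4 - 4*p^3 - 14*p^2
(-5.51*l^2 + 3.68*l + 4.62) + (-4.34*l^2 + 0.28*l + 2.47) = -9.85*l^2 + 3.96*l + 7.09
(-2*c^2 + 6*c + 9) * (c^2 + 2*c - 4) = -2*c^4 + 2*c^3 + 29*c^2 - 6*c - 36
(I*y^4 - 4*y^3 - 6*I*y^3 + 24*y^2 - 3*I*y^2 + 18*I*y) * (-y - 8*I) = -I*y^5 + 12*y^4 + 6*I*y^4 - 72*y^3 + 35*I*y^3 - 24*y^2 - 210*I*y^2 + 144*y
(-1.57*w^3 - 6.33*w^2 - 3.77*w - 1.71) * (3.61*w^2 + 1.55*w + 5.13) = -5.6677*w^5 - 25.2848*w^4 - 31.4753*w^3 - 44.4895*w^2 - 21.9906*w - 8.7723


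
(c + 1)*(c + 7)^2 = c^3 + 15*c^2 + 63*c + 49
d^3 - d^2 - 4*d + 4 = (d - 2)*(d - 1)*(d + 2)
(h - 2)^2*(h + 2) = h^3 - 2*h^2 - 4*h + 8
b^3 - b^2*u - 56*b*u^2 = b*(b - 8*u)*(b + 7*u)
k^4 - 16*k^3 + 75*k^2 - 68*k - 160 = (k - 8)*(k - 5)*(k - 4)*(k + 1)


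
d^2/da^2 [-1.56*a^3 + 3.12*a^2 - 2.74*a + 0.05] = 6.24 - 9.36*a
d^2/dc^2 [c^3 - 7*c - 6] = 6*c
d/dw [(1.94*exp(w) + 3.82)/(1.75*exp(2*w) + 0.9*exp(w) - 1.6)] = (-(1.94*exp(w) + 3.82)*(3.5*exp(w) + 0.9) + 3.395*exp(2*w) + 1.746*exp(w) - 3.104)*exp(w)/(1.75*exp(2*w) + 0.9*exp(w) - 1.6)^2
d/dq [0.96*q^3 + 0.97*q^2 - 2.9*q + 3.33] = 2.88*q^2 + 1.94*q - 2.9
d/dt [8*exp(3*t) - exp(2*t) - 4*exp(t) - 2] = 2*(12*exp(2*t) - exp(t) - 2)*exp(t)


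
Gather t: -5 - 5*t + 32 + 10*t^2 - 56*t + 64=10*t^2 - 61*t + 91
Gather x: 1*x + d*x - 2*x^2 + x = -2*x^2 + x*(d + 2)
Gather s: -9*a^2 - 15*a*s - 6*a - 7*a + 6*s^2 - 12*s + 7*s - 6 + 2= -9*a^2 - 13*a + 6*s^2 + s*(-15*a - 5) - 4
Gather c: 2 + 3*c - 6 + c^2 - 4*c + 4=c^2 - c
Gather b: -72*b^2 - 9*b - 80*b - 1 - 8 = -72*b^2 - 89*b - 9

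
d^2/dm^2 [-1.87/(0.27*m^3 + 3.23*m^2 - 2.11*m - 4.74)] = ((3.0294*m + 12.0802)*(0.27*m^3 + 3.23*m^2 - 2.11*m - 4.74) - 1.87*(0.81*m^2 + 6.46*m - 2.11)*(1.62*m^2 + 12.92*m - 4.22))/(0.27*m^3 + 3.23*m^2 - 2.11*m - 4.74)^3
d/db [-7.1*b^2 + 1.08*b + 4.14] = 1.08 - 14.2*b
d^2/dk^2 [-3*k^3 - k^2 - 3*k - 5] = -18*k - 2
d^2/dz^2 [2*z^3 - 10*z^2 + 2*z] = 12*z - 20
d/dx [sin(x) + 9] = cos(x)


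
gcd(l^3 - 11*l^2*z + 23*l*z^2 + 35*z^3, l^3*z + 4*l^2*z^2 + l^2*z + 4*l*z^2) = 1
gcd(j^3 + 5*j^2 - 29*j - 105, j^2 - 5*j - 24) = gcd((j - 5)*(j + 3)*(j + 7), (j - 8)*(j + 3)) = j + 3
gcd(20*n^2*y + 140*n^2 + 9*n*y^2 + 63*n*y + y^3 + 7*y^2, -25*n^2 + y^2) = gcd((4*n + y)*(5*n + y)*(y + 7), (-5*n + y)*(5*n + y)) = 5*n + y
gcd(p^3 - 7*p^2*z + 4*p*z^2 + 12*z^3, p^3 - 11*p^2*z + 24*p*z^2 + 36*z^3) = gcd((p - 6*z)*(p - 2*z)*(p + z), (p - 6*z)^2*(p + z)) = -p^2 + 5*p*z + 6*z^2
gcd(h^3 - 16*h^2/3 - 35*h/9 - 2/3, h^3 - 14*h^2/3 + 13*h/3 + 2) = h + 1/3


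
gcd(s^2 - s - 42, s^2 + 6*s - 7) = 1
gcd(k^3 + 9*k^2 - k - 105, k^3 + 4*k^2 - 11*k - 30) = k^2 + 2*k - 15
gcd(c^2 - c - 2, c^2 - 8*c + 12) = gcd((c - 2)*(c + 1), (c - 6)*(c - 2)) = c - 2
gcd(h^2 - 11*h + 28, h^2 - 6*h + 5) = 1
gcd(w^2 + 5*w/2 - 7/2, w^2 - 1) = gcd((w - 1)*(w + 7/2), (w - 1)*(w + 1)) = w - 1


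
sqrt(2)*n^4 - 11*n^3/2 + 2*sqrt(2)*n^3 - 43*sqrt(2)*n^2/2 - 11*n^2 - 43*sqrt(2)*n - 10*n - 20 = (n + 2)*(n - 5*sqrt(2))*(n + 2*sqrt(2))*(sqrt(2)*n + 1/2)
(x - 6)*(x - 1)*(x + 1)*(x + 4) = x^4 - 2*x^3 - 25*x^2 + 2*x + 24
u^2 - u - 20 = (u - 5)*(u + 4)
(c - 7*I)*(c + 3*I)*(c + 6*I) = c^3 + 2*I*c^2 + 45*c + 126*I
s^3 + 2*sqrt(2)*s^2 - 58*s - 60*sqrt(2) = (s - 5*sqrt(2))*(s + sqrt(2))*(s + 6*sqrt(2))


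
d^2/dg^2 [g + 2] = 0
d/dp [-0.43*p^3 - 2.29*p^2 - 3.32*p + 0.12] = -1.29*p^2 - 4.58*p - 3.32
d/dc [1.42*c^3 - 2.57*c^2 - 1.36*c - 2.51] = 4.26*c^2 - 5.14*c - 1.36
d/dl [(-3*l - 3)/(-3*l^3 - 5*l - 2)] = 3*(3*l^3 + 5*l - (l + 1)*(9*l^2 + 5) + 2)/(3*l^3 + 5*l + 2)^2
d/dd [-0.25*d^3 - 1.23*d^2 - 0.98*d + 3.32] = -0.75*d^2 - 2.46*d - 0.98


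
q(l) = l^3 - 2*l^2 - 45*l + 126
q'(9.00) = 162.00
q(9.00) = 288.00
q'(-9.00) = 234.00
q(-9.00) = -360.00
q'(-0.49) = -42.32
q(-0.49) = 147.45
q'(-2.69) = -12.53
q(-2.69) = 213.11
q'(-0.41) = -42.86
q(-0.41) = 144.04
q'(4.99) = 9.74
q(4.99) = -24.10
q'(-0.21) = -44.03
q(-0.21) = 135.35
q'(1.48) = -44.35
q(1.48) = 58.26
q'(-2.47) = -16.82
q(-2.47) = 209.88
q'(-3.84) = 14.60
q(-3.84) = 212.69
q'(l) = 3*l^2 - 4*l - 45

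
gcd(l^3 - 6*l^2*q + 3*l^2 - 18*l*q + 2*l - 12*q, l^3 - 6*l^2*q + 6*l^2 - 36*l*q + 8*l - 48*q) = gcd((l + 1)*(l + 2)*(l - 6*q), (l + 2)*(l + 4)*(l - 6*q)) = -l^2 + 6*l*q - 2*l + 12*q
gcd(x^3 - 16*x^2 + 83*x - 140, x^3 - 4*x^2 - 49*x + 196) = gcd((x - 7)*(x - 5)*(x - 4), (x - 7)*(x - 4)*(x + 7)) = x^2 - 11*x + 28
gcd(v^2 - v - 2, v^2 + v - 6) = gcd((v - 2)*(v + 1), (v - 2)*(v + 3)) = v - 2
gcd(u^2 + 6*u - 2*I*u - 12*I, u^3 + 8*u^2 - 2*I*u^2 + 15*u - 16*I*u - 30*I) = u - 2*I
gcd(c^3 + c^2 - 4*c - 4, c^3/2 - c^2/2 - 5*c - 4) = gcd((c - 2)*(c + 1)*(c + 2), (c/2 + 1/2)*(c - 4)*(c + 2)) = c^2 + 3*c + 2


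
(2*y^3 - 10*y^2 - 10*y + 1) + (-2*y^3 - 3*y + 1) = -10*y^2 - 13*y + 2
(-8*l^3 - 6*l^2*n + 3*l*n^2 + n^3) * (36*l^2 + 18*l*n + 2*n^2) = -288*l^5 - 360*l^4*n - 16*l^3*n^2 + 78*l^2*n^3 + 24*l*n^4 + 2*n^5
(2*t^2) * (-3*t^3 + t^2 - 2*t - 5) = -6*t^5 + 2*t^4 - 4*t^3 - 10*t^2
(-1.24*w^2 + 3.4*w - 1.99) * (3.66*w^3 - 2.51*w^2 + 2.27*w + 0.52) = -4.5384*w^5 + 15.5564*w^4 - 18.6322*w^3 + 12.0681*w^2 - 2.7493*w - 1.0348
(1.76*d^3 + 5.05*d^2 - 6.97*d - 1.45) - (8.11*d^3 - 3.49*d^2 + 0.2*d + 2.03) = -6.35*d^3 + 8.54*d^2 - 7.17*d - 3.48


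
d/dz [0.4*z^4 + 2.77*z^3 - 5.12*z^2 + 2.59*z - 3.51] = 1.6*z^3 + 8.31*z^2 - 10.24*z + 2.59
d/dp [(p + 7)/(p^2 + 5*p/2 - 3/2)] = 2*(2*p^2 + 5*p - (p + 7)*(4*p + 5) - 3)/(2*p^2 + 5*p - 3)^2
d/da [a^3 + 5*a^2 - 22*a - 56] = 3*a^2 + 10*a - 22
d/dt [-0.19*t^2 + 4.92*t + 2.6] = 4.92 - 0.38*t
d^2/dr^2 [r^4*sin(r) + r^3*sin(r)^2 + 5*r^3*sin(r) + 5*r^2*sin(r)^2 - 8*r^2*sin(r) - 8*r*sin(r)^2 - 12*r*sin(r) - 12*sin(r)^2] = -r^4*sin(r) - 5*r^3*sin(r) + 8*r^3*cos(r) + 2*r^3*cos(2*r) + 20*r^2*sin(r) + 6*r^2*sin(2*r) + 30*r^2*cos(r) + 10*r^2*cos(2*r) + 42*r*sin(r) + 20*r*sin(2*r) - 32*r*cos(r) - 19*r*cos(2*r) + 3*r - 16*sin(r) - 16*sin(2*r) - 24*cos(r) - 29*cos(2*r) + 5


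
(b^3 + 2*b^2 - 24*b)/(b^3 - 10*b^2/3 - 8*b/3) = 3*(b + 6)/(3*b + 2)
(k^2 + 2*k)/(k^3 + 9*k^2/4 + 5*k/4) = 4*(k + 2)/(4*k^2 + 9*k + 5)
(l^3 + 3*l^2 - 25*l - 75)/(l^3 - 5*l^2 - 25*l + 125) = (l + 3)/(l - 5)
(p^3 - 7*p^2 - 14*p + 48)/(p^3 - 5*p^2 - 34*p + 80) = (p + 3)/(p + 5)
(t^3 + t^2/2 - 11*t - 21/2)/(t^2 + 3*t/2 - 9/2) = (2*t^2 - 5*t - 7)/(2*t - 3)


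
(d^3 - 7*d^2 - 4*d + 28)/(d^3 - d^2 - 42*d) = (d^2 - 4)/(d*(d + 6))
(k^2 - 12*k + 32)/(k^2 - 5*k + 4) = (k - 8)/(k - 1)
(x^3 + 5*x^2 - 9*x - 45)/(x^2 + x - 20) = (x^2 - 9)/(x - 4)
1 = 1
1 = 1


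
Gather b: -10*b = -10*b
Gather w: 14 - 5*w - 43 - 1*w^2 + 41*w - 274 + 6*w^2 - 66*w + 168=5*w^2 - 30*w - 135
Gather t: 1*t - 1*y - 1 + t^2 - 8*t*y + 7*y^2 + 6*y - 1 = t^2 + t*(1 - 8*y) + 7*y^2 + 5*y - 2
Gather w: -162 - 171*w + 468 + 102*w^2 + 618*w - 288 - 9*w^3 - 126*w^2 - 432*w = -9*w^3 - 24*w^2 + 15*w + 18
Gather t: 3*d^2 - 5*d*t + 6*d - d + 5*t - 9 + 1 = 3*d^2 + 5*d + t*(5 - 5*d) - 8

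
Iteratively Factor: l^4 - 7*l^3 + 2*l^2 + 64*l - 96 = (l + 3)*(l^3 - 10*l^2 + 32*l - 32) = (l - 2)*(l + 3)*(l^2 - 8*l + 16) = (l - 4)*(l - 2)*(l + 3)*(l - 4)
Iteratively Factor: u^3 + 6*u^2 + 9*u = (u)*(u^2 + 6*u + 9) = u*(u + 3)*(u + 3)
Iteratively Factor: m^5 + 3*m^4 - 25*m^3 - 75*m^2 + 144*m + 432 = (m - 3)*(m^4 + 6*m^3 - 7*m^2 - 96*m - 144) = (m - 3)*(m + 3)*(m^3 + 3*m^2 - 16*m - 48) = (m - 4)*(m - 3)*(m + 3)*(m^2 + 7*m + 12) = (m - 4)*(m - 3)*(m + 3)^2*(m + 4)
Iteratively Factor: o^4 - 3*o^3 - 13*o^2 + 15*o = (o - 1)*(o^3 - 2*o^2 - 15*o) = (o - 5)*(o - 1)*(o^2 + 3*o) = o*(o - 5)*(o - 1)*(o + 3)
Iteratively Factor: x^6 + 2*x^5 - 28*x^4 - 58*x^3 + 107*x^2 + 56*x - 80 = (x - 1)*(x^5 + 3*x^4 - 25*x^3 - 83*x^2 + 24*x + 80) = (x - 5)*(x - 1)*(x^4 + 8*x^3 + 15*x^2 - 8*x - 16) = (x - 5)*(x - 1)*(x + 4)*(x^3 + 4*x^2 - x - 4) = (x - 5)*(x - 1)^2*(x + 4)*(x^2 + 5*x + 4) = (x - 5)*(x - 1)^2*(x + 1)*(x + 4)*(x + 4)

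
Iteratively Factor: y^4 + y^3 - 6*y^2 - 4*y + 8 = (y + 2)*(y^3 - y^2 - 4*y + 4) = (y - 2)*(y + 2)*(y^2 + y - 2) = (y - 2)*(y + 2)^2*(y - 1)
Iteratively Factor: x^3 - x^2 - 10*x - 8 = (x + 2)*(x^2 - 3*x - 4) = (x - 4)*(x + 2)*(x + 1)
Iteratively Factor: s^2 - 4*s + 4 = (s - 2)*(s - 2)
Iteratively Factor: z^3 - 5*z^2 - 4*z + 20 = (z - 5)*(z^2 - 4) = (z - 5)*(z + 2)*(z - 2)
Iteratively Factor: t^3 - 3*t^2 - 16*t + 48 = (t + 4)*(t^2 - 7*t + 12) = (t - 4)*(t + 4)*(t - 3)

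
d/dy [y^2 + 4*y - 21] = 2*y + 4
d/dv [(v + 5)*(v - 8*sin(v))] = v - (v + 5)*(8*cos(v) - 1) - 8*sin(v)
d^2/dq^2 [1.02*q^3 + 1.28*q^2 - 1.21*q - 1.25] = 6.12*q + 2.56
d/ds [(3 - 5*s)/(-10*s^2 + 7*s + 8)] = (-50*s^2 + 60*s - 61)/(100*s^4 - 140*s^3 - 111*s^2 + 112*s + 64)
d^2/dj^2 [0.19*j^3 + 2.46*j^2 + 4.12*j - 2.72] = 1.14*j + 4.92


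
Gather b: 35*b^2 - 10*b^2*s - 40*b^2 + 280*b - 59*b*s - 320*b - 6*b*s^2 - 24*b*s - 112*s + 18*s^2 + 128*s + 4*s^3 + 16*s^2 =b^2*(-10*s - 5) + b*(-6*s^2 - 83*s - 40) + 4*s^3 + 34*s^2 + 16*s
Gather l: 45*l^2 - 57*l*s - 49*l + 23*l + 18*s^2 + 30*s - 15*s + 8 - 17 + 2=45*l^2 + l*(-57*s - 26) + 18*s^2 + 15*s - 7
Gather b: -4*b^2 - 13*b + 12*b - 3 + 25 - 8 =-4*b^2 - b + 14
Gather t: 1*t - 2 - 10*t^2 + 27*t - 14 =-10*t^2 + 28*t - 16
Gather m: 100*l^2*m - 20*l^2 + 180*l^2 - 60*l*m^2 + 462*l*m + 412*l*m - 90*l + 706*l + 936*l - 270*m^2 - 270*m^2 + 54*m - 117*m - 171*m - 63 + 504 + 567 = 160*l^2 + 1552*l + m^2*(-60*l - 540) + m*(100*l^2 + 874*l - 234) + 1008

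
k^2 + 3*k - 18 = (k - 3)*(k + 6)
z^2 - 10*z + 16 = (z - 8)*(z - 2)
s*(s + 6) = s^2 + 6*s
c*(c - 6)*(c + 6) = c^3 - 36*c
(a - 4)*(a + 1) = a^2 - 3*a - 4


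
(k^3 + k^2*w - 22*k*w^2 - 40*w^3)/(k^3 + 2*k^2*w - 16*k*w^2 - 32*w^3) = (-k + 5*w)/(-k + 4*w)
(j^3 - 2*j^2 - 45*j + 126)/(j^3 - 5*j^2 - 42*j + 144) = (j^2 + j - 42)/(j^2 - 2*j - 48)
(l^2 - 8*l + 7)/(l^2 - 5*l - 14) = (l - 1)/(l + 2)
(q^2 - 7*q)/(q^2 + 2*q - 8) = q*(q - 7)/(q^2 + 2*q - 8)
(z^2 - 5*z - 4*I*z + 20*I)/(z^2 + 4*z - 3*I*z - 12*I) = (z^2 - z*(5 + 4*I) + 20*I)/(z^2 + z*(4 - 3*I) - 12*I)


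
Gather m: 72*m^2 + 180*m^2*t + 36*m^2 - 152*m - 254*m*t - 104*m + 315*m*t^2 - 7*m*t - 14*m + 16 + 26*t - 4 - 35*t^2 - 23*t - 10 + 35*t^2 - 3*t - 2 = m^2*(180*t + 108) + m*(315*t^2 - 261*t - 270)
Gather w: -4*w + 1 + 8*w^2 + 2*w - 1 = 8*w^2 - 2*w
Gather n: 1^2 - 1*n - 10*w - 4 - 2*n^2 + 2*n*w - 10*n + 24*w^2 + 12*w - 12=-2*n^2 + n*(2*w - 11) + 24*w^2 + 2*w - 15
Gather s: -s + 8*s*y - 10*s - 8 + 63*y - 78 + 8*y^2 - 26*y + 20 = s*(8*y - 11) + 8*y^2 + 37*y - 66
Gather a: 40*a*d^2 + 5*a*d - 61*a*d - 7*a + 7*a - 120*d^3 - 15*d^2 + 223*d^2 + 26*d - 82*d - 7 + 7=a*(40*d^2 - 56*d) - 120*d^3 + 208*d^2 - 56*d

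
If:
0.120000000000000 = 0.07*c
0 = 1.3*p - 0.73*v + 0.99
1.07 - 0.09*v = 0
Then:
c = 1.71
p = 5.91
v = 11.89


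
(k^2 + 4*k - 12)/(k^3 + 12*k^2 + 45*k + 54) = (k - 2)/(k^2 + 6*k + 9)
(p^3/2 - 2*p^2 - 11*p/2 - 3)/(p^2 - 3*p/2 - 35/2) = (-p^3 + 4*p^2 + 11*p + 6)/(-2*p^2 + 3*p + 35)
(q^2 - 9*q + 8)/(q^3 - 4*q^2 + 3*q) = (q - 8)/(q*(q - 3))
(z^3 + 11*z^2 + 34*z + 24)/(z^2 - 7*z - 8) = (z^2 + 10*z + 24)/(z - 8)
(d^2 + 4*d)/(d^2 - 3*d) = (d + 4)/(d - 3)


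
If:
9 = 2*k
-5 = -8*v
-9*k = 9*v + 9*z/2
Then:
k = 9/2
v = 5/8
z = -41/4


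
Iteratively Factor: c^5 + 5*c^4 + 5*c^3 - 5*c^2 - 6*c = (c + 2)*(c^4 + 3*c^3 - c^2 - 3*c) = (c + 1)*(c + 2)*(c^3 + 2*c^2 - 3*c) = (c + 1)*(c + 2)*(c + 3)*(c^2 - c) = c*(c + 1)*(c + 2)*(c + 3)*(c - 1)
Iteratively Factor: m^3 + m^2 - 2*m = (m)*(m^2 + m - 2) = m*(m + 2)*(m - 1)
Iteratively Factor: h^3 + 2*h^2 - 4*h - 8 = (h + 2)*(h^2 - 4) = (h - 2)*(h + 2)*(h + 2)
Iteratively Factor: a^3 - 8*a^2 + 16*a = (a - 4)*(a^2 - 4*a) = (a - 4)^2*(a)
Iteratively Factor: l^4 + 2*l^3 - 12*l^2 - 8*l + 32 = (l + 4)*(l^3 - 2*l^2 - 4*l + 8) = (l - 2)*(l + 4)*(l^2 - 4) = (l - 2)^2*(l + 4)*(l + 2)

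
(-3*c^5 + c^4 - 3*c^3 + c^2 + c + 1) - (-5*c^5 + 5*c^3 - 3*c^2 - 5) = 2*c^5 + c^4 - 8*c^3 + 4*c^2 + c + 6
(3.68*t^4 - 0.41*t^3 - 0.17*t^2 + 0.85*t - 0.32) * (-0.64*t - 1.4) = -2.3552*t^5 - 4.8896*t^4 + 0.6828*t^3 - 0.306*t^2 - 0.9852*t + 0.448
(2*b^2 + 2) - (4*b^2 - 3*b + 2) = -2*b^2 + 3*b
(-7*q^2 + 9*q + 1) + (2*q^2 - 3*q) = -5*q^2 + 6*q + 1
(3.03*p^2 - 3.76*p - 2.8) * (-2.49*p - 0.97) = -7.5447*p^3 + 6.4233*p^2 + 10.6192*p + 2.716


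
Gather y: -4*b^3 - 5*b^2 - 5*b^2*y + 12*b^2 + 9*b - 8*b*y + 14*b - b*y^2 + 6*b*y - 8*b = -4*b^3 + 7*b^2 - b*y^2 + 15*b + y*(-5*b^2 - 2*b)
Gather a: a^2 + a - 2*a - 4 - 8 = a^2 - a - 12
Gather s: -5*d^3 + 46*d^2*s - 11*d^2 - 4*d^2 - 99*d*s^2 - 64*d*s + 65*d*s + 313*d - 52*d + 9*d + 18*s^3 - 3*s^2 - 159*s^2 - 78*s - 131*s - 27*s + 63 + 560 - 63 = -5*d^3 - 15*d^2 + 270*d + 18*s^3 + s^2*(-99*d - 162) + s*(46*d^2 + d - 236) + 560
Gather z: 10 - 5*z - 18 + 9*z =4*z - 8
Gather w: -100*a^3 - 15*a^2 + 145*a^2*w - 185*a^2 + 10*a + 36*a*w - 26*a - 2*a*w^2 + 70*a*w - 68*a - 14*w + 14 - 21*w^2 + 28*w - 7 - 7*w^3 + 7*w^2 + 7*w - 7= -100*a^3 - 200*a^2 - 84*a - 7*w^3 + w^2*(-2*a - 14) + w*(145*a^2 + 106*a + 21)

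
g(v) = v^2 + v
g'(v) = 2*v + 1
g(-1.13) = 0.15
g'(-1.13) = -1.26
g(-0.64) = -0.23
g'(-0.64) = -0.28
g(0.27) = 0.34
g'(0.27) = 1.54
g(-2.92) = 5.61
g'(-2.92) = -4.84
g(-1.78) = 1.39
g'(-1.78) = -2.56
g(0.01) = 0.01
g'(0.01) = 1.02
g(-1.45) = 0.65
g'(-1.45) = -1.90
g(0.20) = 0.24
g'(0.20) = 1.40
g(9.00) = 90.00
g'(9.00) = 19.00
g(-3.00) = 6.00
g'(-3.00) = -5.00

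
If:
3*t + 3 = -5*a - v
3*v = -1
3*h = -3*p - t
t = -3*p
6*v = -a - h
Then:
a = 2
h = 0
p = 38/27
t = -38/9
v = -1/3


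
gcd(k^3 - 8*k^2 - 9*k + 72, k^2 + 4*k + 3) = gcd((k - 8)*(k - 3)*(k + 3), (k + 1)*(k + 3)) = k + 3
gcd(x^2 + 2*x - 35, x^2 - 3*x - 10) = x - 5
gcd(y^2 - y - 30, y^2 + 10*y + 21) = 1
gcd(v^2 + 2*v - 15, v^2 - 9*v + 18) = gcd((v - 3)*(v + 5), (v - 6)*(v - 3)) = v - 3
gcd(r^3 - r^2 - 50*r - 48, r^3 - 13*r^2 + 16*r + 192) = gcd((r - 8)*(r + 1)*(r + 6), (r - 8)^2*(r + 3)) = r - 8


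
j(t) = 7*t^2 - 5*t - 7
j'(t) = 14*t - 5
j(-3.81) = 113.66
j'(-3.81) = -58.34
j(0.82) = -6.39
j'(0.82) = 6.48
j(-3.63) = 103.39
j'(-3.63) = -55.82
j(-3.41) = 91.45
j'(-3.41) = -52.74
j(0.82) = -6.39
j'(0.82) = 6.48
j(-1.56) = 17.84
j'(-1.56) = -26.84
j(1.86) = 7.92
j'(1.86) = 21.04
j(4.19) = 94.94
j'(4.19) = 53.66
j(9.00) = 515.00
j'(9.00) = 121.00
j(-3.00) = 71.00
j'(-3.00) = -47.00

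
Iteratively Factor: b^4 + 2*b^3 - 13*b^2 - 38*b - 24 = (b - 4)*(b^3 + 6*b^2 + 11*b + 6) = (b - 4)*(b + 1)*(b^2 + 5*b + 6) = (b - 4)*(b + 1)*(b + 3)*(b + 2)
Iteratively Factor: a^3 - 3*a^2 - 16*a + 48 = (a - 4)*(a^2 + a - 12) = (a - 4)*(a - 3)*(a + 4)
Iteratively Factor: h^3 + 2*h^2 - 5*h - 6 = (h + 1)*(h^2 + h - 6) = (h + 1)*(h + 3)*(h - 2)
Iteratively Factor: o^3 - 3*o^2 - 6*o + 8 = (o - 4)*(o^2 + o - 2) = (o - 4)*(o - 1)*(o + 2)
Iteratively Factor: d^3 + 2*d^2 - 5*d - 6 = (d + 1)*(d^2 + d - 6) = (d - 2)*(d + 1)*(d + 3)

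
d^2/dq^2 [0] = 0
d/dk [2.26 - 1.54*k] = -1.54000000000000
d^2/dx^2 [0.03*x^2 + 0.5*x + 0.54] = 0.0600000000000000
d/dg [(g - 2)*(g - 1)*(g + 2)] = 3*g^2 - 2*g - 4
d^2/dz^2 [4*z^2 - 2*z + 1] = 8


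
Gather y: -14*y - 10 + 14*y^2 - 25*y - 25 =14*y^2 - 39*y - 35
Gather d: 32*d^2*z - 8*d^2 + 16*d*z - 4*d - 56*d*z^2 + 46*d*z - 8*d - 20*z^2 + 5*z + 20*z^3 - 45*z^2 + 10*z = d^2*(32*z - 8) + d*(-56*z^2 + 62*z - 12) + 20*z^3 - 65*z^2 + 15*z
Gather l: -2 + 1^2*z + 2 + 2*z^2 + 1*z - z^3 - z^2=-z^3 + z^2 + 2*z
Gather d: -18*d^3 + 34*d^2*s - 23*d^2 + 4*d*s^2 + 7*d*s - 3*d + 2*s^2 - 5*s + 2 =-18*d^3 + d^2*(34*s - 23) + d*(4*s^2 + 7*s - 3) + 2*s^2 - 5*s + 2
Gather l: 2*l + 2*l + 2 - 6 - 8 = 4*l - 12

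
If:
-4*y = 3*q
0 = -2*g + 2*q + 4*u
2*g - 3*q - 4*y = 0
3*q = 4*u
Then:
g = 0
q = 0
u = 0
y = 0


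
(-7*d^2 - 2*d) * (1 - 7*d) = 49*d^3 + 7*d^2 - 2*d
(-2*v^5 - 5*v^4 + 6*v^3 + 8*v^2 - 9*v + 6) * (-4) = 8*v^5 + 20*v^4 - 24*v^3 - 32*v^2 + 36*v - 24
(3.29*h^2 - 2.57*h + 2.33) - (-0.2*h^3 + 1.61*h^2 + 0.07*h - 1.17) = 0.2*h^3 + 1.68*h^2 - 2.64*h + 3.5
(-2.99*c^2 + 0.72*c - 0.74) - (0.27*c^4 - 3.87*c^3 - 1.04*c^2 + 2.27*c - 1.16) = -0.27*c^4 + 3.87*c^3 - 1.95*c^2 - 1.55*c + 0.42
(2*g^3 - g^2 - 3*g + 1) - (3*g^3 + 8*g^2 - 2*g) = -g^3 - 9*g^2 - g + 1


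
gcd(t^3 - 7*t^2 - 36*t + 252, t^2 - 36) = t^2 - 36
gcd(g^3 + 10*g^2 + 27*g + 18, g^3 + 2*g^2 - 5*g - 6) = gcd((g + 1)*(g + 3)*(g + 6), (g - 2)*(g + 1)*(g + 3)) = g^2 + 4*g + 3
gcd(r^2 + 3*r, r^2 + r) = r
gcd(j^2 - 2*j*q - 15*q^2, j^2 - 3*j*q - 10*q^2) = -j + 5*q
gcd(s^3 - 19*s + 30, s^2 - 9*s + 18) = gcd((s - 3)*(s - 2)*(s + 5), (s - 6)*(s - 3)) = s - 3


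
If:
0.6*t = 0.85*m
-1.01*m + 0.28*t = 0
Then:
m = 0.00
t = 0.00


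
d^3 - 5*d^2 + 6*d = d*(d - 3)*(d - 2)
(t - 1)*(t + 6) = t^2 + 5*t - 6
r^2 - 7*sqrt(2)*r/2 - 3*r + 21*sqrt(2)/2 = (r - 3)*(r - 7*sqrt(2)/2)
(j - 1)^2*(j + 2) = j^3 - 3*j + 2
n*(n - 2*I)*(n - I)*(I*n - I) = I*n^4 + 3*n^3 - I*n^3 - 3*n^2 - 2*I*n^2 + 2*I*n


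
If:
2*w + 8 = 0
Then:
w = -4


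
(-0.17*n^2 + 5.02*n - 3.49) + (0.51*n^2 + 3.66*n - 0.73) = 0.34*n^2 + 8.68*n - 4.22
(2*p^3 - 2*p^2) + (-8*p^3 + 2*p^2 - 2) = -6*p^3 - 2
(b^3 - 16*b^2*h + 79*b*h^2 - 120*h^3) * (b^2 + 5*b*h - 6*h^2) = b^5 - 11*b^4*h - 7*b^3*h^2 + 371*b^2*h^3 - 1074*b*h^4 + 720*h^5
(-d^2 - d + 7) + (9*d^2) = 8*d^2 - d + 7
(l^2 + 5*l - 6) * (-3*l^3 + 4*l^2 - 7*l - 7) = -3*l^5 - 11*l^4 + 31*l^3 - 66*l^2 + 7*l + 42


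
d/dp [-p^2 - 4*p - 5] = -2*p - 4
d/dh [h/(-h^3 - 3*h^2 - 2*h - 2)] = (-h^3 - 3*h^2 + h*(3*h^2 + 6*h + 2) - 2*h - 2)/(h^3 + 3*h^2 + 2*h + 2)^2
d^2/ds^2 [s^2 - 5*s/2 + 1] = 2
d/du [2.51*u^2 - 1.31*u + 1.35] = 5.02*u - 1.31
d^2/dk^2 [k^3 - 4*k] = 6*k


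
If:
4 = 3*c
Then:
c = 4/3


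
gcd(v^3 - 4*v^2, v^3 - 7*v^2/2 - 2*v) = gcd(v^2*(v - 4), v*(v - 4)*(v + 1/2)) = v^2 - 4*v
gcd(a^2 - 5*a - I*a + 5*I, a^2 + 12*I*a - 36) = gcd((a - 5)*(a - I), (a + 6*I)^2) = 1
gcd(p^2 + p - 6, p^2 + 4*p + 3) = p + 3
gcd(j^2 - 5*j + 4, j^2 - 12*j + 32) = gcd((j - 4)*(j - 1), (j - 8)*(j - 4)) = j - 4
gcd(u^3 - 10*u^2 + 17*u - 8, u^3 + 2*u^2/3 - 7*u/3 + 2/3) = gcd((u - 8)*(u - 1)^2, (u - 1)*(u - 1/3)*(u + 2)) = u - 1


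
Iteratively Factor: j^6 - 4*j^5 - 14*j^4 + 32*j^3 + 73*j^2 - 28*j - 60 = (j - 5)*(j^5 + j^4 - 9*j^3 - 13*j^2 + 8*j + 12) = (j - 5)*(j - 3)*(j^4 + 4*j^3 + 3*j^2 - 4*j - 4) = (j - 5)*(j - 3)*(j + 2)*(j^3 + 2*j^2 - j - 2) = (j - 5)*(j - 3)*(j + 1)*(j + 2)*(j^2 + j - 2) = (j - 5)*(j - 3)*(j + 1)*(j + 2)^2*(j - 1)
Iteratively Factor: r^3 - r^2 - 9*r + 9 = (r - 1)*(r^2 - 9) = (r - 1)*(r + 3)*(r - 3)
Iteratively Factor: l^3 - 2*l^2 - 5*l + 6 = (l - 1)*(l^2 - l - 6) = (l - 3)*(l - 1)*(l + 2)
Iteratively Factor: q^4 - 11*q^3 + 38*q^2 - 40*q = (q - 4)*(q^3 - 7*q^2 + 10*q) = q*(q - 4)*(q^2 - 7*q + 10) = q*(q - 5)*(q - 4)*(q - 2)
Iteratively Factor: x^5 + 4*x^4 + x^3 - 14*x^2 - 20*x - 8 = (x + 2)*(x^4 + 2*x^3 - 3*x^2 - 8*x - 4) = (x - 2)*(x + 2)*(x^3 + 4*x^2 + 5*x + 2) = (x - 2)*(x + 2)^2*(x^2 + 2*x + 1) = (x - 2)*(x + 1)*(x + 2)^2*(x + 1)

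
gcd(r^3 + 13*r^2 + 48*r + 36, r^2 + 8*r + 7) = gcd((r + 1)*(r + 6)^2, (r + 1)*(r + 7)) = r + 1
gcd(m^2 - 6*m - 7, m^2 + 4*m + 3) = m + 1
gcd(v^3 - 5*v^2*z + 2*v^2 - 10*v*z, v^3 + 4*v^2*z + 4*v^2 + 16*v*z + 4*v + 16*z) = v + 2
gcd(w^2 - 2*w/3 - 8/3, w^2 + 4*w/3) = w + 4/3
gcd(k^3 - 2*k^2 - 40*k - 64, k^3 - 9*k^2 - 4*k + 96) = k - 8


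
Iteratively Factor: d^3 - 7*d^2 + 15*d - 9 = (d - 1)*(d^2 - 6*d + 9) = (d - 3)*(d - 1)*(d - 3)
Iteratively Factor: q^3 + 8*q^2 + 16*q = (q + 4)*(q^2 + 4*q) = q*(q + 4)*(q + 4)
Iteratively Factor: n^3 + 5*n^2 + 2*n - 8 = (n + 4)*(n^2 + n - 2) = (n - 1)*(n + 4)*(n + 2)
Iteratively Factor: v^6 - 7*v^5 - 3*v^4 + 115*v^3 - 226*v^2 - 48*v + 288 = (v + 1)*(v^5 - 8*v^4 + 5*v^3 + 110*v^2 - 336*v + 288) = (v + 1)*(v + 4)*(v^4 - 12*v^3 + 53*v^2 - 102*v + 72) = (v - 2)*(v + 1)*(v + 4)*(v^3 - 10*v^2 + 33*v - 36) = (v - 3)*(v - 2)*(v + 1)*(v + 4)*(v^2 - 7*v + 12) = (v - 4)*(v - 3)*(v - 2)*(v + 1)*(v + 4)*(v - 3)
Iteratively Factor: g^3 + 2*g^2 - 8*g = (g)*(g^2 + 2*g - 8) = g*(g - 2)*(g + 4)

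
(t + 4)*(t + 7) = t^2 + 11*t + 28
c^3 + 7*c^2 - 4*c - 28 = (c - 2)*(c + 2)*(c + 7)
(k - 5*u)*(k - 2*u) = k^2 - 7*k*u + 10*u^2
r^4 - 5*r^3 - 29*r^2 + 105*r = r*(r - 7)*(r - 3)*(r + 5)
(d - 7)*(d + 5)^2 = d^3 + 3*d^2 - 45*d - 175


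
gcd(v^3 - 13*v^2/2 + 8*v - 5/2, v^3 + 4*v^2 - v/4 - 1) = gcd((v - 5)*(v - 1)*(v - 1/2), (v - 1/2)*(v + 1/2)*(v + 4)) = v - 1/2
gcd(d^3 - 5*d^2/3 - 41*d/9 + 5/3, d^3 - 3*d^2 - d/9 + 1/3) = d^2 - 10*d/3 + 1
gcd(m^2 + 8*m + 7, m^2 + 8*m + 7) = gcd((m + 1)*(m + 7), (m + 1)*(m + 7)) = m^2 + 8*m + 7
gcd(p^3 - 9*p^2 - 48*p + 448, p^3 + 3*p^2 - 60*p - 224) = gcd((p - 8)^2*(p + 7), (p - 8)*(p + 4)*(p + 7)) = p^2 - p - 56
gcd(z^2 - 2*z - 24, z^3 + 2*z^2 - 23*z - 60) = z + 4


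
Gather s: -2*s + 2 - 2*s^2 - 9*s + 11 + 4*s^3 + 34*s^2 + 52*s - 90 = 4*s^3 + 32*s^2 + 41*s - 77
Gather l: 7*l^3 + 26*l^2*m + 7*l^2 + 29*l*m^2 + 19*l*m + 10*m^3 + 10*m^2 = 7*l^3 + l^2*(26*m + 7) + l*(29*m^2 + 19*m) + 10*m^3 + 10*m^2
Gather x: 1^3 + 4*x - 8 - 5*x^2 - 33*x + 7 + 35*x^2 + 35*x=30*x^2 + 6*x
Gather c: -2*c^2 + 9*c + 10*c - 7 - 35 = -2*c^2 + 19*c - 42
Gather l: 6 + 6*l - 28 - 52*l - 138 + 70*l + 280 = 24*l + 120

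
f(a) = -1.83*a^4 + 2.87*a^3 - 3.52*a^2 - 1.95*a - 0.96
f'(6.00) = -1315.35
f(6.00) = -1891.14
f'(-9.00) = 6095.10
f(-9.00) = -14367.39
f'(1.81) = -29.89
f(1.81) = -18.64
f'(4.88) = -681.95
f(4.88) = -798.61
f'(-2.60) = 203.21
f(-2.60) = -153.75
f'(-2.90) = 269.40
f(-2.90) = -224.34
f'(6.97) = -2111.35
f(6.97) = -3532.74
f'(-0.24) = 0.34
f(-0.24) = -0.74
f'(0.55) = -4.44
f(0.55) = -2.79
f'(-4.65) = 952.94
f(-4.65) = -1212.15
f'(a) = -7.32*a^3 + 8.61*a^2 - 7.04*a - 1.95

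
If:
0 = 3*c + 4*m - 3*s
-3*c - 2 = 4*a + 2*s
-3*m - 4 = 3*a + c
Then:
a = -37*s/56 - 29/28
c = 3*s/14 + 5/7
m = 33*s/56 - 15/28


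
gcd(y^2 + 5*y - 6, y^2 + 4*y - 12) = y + 6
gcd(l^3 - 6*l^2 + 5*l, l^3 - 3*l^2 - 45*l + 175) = l - 5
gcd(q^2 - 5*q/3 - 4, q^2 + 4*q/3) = q + 4/3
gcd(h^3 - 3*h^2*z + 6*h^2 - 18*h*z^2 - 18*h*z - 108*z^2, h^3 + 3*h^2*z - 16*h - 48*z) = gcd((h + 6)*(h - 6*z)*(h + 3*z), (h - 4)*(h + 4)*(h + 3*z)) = h + 3*z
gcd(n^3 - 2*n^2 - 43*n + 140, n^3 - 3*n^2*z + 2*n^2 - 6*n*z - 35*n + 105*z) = n^2 + 2*n - 35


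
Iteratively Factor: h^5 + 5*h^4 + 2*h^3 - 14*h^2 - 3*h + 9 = (h + 1)*(h^4 + 4*h^3 - 2*h^2 - 12*h + 9) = (h + 1)*(h + 3)*(h^3 + h^2 - 5*h + 3) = (h - 1)*(h + 1)*(h + 3)*(h^2 + 2*h - 3) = (h - 1)^2*(h + 1)*(h + 3)*(h + 3)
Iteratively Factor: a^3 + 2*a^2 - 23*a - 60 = (a + 4)*(a^2 - 2*a - 15) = (a + 3)*(a + 4)*(a - 5)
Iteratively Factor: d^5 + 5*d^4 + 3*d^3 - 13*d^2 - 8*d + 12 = (d - 1)*(d^4 + 6*d^3 + 9*d^2 - 4*d - 12) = (d - 1)*(d + 2)*(d^3 + 4*d^2 + d - 6) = (d - 1)*(d + 2)*(d + 3)*(d^2 + d - 2) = (d - 1)*(d + 2)^2*(d + 3)*(d - 1)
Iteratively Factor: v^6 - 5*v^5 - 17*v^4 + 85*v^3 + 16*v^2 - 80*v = (v + 1)*(v^5 - 6*v^4 - 11*v^3 + 96*v^2 - 80*v) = (v - 4)*(v + 1)*(v^4 - 2*v^3 - 19*v^2 + 20*v) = (v - 5)*(v - 4)*(v + 1)*(v^3 + 3*v^2 - 4*v) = (v - 5)*(v - 4)*(v + 1)*(v + 4)*(v^2 - v) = v*(v - 5)*(v - 4)*(v + 1)*(v + 4)*(v - 1)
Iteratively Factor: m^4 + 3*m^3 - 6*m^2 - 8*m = (m + 1)*(m^3 + 2*m^2 - 8*m) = (m - 2)*(m + 1)*(m^2 + 4*m) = (m - 2)*(m + 1)*(m + 4)*(m)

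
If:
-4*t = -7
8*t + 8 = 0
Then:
No Solution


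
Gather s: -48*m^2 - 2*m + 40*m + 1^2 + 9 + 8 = -48*m^2 + 38*m + 18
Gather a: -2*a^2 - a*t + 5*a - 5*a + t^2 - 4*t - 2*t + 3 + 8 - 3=-2*a^2 - a*t + t^2 - 6*t + 8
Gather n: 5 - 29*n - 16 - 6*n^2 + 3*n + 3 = -6*n^2 - 26*n - 8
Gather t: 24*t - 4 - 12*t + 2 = 12*t - 2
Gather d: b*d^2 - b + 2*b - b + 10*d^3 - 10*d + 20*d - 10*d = b*d^2 + 10*d^3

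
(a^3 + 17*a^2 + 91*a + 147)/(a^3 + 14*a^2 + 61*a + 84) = (a + 7)/(a + 4)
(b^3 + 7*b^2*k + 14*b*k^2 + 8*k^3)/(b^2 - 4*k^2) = (b^2 + 5*b*k + 4*k^2)/(b - 2*k)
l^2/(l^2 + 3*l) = l/(l + 3)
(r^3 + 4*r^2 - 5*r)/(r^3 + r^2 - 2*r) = (r + 5)/(r + 2)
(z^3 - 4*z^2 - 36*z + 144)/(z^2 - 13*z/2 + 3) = 2*(z^2 + 2*z - 24)/(2*z - 1)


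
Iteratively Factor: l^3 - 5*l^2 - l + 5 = (l - 5)*(l^2 - 1) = (l - 5)*(l + 1)*(l - 1)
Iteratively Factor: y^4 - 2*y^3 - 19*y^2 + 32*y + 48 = (y - 4)*(y^3 + 2*y^2 - 11*y - 12) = (y - 4)*(y + 4)*(y^2 - 2*y - 3) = (y - 4)*(y - 3)*(y + 4)*(y + 1)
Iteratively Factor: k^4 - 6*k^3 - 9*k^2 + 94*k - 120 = (k + 4)*(k^3 - 10*k^2 + 31*k - 30) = (k - 2)*(k + 4)*(k^2 - 8*k + 15) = (k - 3)*(k - 2)*(k + 4)*(k - 5)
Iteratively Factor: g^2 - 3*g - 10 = (g + 2)*(g - 5)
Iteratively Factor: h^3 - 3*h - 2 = (h + 1)*(h^2 - h - 2) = (h - 2)*(h + 1)*(h + 1)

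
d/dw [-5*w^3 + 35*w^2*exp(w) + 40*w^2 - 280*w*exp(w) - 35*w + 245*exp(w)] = 35*w^2*exp(w) - 15*w^2 - 210*w*exp(w) + 80*w - 35*exp(w) - 35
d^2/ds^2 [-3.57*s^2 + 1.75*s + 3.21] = -7.14000000000000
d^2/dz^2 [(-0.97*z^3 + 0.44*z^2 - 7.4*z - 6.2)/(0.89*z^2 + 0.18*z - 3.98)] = (-8.88178419700125e-16*z^5 + 2.22044604925031e-16*z^4 - 18.79878*z^3 - 15.945264*z^2 - 255.424248*z - 40.988208)/(0.704969*z^6 + 0.427734*z^5 - 9.371166*z^4 - 3.819744*z^3 + 41.907012*z^2 + 8.553816*z - 63.044792)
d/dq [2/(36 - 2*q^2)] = 2*q/(q^2 - 18)^2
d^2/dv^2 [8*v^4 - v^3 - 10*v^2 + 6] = 96*v^2 - 6*v - 20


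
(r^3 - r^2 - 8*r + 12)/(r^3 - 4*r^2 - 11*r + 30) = (r - 2)/(r - 5)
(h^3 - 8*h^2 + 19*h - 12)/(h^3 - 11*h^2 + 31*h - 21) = (h - 4)/(h - 7)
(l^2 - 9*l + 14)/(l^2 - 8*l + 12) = (l - 7)/(l - 6)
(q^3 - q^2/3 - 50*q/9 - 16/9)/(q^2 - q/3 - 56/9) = (3*q^2 + 7*q + 2)/(3*q + 7)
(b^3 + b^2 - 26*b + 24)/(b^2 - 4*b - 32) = (-b^3 - b^2 + 26*b - 24)/(-b^2 + 4*b + 32)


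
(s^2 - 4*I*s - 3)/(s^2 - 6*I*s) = (s^2 - 4*I*s - 3)/(s*(s - 6*I))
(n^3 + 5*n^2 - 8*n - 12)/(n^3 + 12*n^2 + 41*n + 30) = (n - 2)/(n + 5)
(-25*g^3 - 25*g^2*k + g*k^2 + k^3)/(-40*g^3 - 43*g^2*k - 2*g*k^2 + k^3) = (5*g - k)/(8*g - k)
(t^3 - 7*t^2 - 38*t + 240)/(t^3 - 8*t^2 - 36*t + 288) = (t - 5)/(t - 6)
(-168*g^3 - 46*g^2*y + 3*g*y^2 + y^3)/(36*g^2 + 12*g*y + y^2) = (-28*g^2 - 3*g*y + y^2)/(6*g + y)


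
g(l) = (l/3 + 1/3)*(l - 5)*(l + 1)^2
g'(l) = (l/3 + 1/3)*(l - 5)*(2*l + 2) + (l/3 + 1/3)*(l + 1)^2 + (l - 5)*(l + 1)^2/3 = 2*(l + 1)^2*(2*l - 7)/3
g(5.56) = 52.70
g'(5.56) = 118.20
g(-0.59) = -0.13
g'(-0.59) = -0.92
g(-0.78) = -0.02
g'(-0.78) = -0.28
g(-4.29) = 110.28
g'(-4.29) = -112.43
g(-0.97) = -0.00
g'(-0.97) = -0.01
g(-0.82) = -0.01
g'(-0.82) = -0.19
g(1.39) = -16.43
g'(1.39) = -16.07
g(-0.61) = -0.11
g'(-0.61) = -0.83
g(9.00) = 1333.33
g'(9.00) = 733.33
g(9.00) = 1333.33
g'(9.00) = 733.33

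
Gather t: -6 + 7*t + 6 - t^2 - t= -t^2 + 6*t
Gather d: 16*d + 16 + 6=16*d + 22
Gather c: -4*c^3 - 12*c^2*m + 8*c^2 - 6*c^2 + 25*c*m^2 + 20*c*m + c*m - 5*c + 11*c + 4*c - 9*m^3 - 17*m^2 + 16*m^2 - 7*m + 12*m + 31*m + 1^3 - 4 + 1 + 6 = -4*c^3 + c^2*(2 - 12*m) + c*(25*m^2 + 21*m + 10) - 9*m^3 - m^2 + 36*m + 4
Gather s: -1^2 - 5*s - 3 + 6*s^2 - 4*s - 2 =6*s^2 - 9*s - 6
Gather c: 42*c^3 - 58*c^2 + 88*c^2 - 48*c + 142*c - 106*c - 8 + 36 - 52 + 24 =42*c^3 + 30*c^2 - 12*c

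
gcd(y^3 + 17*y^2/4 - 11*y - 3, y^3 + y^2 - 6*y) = y - 2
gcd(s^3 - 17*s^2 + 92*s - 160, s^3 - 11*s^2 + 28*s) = s - 4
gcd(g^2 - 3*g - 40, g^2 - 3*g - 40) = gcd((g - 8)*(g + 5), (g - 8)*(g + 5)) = g^2 - 3*g - 40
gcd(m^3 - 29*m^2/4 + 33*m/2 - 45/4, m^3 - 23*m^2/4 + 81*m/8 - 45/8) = m^2 - 17*m/4 + 15/4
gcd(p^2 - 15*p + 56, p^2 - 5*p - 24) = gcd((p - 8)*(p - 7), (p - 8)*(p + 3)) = p - 8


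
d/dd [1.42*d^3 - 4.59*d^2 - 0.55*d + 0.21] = 4.26*d^2 - 9.18*d - 0.55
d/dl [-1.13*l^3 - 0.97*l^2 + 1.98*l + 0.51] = -3.39*l^2 - 1.94*l + 1.98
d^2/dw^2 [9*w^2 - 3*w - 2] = 18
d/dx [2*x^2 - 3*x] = 4*x - 3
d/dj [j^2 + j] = 2*j + 1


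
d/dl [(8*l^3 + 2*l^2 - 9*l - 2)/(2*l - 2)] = (16*l^3 - 22*l^2 - 4*l + 11)/(2*(l^2 - 2*l + 1))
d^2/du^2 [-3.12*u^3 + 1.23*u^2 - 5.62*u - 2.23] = 2.46 - 18.72*u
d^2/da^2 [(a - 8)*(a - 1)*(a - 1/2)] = 6*a - 19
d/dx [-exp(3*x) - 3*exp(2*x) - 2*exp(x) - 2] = (-3*exp(2*x) - 6*exp(x) - 2)*exp(x)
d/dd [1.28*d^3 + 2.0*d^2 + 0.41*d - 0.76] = 3.84*d^2 + 4.0*d + 0.41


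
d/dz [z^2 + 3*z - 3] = 2*z + 3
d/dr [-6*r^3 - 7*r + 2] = -18*r^2 - 7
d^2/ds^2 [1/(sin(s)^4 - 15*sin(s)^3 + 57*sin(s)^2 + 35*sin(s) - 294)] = (-16*sin(s)^6 + 121*sin(s)^5 - 211*sin(s)^4 + 107*sin(s)^3 - 1087*sin(s)^2 - 296*sin(s) + 734)/((sin(s) - 7)^4*(sin(s)^2 - sin(s) - 6)^3)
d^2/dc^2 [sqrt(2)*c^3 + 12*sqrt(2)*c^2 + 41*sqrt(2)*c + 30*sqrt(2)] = 6*sqrt(2)*(c + 4)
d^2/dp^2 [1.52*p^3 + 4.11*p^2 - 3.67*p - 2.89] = 9.12*p + 8.22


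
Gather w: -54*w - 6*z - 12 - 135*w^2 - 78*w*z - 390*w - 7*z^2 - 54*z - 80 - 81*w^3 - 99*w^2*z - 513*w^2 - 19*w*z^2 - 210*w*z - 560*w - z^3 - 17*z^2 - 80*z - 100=-81*w^3 + w^2*(-99*z - 648) + w*(-19*z^2 - 288*z - 1004) - z^3 - 24*z^2 - 140*z - 192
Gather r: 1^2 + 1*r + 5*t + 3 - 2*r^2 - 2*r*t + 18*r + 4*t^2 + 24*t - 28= -2*r^2 + r*(19 - 2*t) + 4*t^2 + 29*t - 24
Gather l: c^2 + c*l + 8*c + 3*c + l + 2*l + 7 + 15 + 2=c^2 + 11*c + l*(c + 3) + 24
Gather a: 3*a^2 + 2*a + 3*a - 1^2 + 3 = 3*a^2 + 5*a + 2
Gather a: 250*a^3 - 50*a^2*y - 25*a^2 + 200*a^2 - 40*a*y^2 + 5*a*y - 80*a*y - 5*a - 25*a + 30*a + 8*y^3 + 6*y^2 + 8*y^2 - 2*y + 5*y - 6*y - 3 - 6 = 250*a^3 + a^2*(175 - 50*y) + a*(-40*y^2 - 75*y) + 8*y^3 + 14*y^2 - 3*y - 9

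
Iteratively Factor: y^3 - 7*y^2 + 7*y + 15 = (y - 3)*(y^2 - 4*y - 5) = (y - 3)*(y + 1)*(y - 5)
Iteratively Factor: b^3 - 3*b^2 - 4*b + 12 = (b - 3)*(b^2 - 4) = (b - 3)*(b + 2)*(b - 2)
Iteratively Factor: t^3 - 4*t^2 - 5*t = (t - 5)*(t^2 + t) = t*(t - 5)*(t + 1)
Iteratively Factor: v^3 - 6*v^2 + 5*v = (v)*(v^2 - 6*v + 5) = v*(v - 1)*(v - 5)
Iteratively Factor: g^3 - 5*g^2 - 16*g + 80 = (g - 5)*(g^2 - 16) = (g - 5)*(g + 4)*(g - 4)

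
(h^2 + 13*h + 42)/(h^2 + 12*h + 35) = (h + 6)/(h + 5)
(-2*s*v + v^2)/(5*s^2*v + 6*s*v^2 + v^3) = (-2*s + v)/(5*s^2 + 6*s*v + v^2)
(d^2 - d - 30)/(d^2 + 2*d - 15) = (d - 6)/(d - 3)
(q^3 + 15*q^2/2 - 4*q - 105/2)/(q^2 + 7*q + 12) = (2*q^2 + 9*q - 35)/(2*(q + 4))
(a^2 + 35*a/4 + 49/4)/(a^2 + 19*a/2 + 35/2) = (4*a + 7)/(2*(2*a + 5))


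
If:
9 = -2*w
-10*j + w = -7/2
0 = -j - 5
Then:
No Solution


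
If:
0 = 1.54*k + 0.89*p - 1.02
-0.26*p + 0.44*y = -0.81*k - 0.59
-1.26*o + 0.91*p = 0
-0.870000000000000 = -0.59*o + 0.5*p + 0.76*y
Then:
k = 0.20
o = 0.58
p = 0.81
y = -1.22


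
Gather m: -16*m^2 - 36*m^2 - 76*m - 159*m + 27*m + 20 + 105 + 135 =-52*m^2 - 208*m + 260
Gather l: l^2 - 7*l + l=l^2 - 6*l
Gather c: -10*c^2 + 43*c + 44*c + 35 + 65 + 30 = -10*c^2 + 87*c + 130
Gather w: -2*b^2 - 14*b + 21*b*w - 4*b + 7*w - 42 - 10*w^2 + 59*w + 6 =-2*b^2 - 18*b - 10*w^2 + w*(21*b + 66) - 36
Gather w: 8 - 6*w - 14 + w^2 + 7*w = w^2 + w - 6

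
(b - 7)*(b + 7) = b^2 - 49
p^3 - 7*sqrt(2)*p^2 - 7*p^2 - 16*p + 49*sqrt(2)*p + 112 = (p - 7)*(p - 8*sqrt(2))*(p + sqrt(2))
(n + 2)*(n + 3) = n^2 + 5*n + 6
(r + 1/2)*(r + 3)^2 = r^3 + 13*r^2/2 + 12*r + 9/2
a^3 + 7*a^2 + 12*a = a*(a + 3)*(a + 4)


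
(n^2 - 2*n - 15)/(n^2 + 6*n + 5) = (n^2 - 2*n - 15)/(n^2 + 6*n + 5)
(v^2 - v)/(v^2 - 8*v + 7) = v/(v - 7)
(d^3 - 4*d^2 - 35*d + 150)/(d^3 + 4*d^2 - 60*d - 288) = (d^2 - 10*d + 25)/(d^2 - 2*d - 48)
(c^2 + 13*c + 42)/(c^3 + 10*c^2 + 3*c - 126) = 1/(c - 3)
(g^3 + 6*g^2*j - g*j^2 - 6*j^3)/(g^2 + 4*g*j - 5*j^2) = (g^2 + 7*g*j + 6*j^2)/(g + 5*j)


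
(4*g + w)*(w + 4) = 4*g*w + 16*g + w^2 + 4*w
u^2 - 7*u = u*(u - 7)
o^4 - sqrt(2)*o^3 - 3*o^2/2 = o^2*(o - 3*sqrt(2)/2)*(o + sqrt(2)/2)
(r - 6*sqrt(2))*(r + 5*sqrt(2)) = r^2 - sqrt(2)*r - 60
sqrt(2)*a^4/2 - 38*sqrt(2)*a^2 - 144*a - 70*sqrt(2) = (a - 7*sqrt(2))*(a + sqrt(2))*(a + 5*sqrt(2))*(sqrt(2)*a/2 + 1)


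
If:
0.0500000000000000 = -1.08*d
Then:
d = -0.05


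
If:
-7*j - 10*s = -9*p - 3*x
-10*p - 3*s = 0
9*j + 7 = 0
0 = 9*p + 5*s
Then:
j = -7/9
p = 0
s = 0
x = -49/27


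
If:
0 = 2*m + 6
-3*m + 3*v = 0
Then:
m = -3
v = -3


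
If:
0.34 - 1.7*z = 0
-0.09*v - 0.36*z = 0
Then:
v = -0.80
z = 0.20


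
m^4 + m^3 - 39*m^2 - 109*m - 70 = (m - 7)*(m + 1)*(m + 2)*(m + 5)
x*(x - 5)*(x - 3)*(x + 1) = x^4 - 7*x^3 + 7*x^2 + 15*x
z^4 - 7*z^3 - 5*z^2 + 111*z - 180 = (z - 5)*(z - 3)^2*(z + 4)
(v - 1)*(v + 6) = v^2 + 5*v - 6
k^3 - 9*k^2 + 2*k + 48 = (k - 8)*(k - 3)*(k + 2)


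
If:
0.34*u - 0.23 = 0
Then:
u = 0.68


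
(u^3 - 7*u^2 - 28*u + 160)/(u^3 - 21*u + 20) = (u - 8)/(u - 1)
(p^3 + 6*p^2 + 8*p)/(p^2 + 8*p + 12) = p*(p + 4)/(p + 6)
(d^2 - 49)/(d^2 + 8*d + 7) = (d - 7)/(d + 1)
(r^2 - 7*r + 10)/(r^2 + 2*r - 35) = (r - 2)/(r + 7)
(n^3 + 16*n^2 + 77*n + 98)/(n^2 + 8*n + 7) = (n^2 + 9*n + 14)/(n + 1)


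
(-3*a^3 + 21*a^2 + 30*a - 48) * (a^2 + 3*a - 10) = -3*a^5 + 12*a^4 + 123*a^3 - 168*a^2 - 444*a + 480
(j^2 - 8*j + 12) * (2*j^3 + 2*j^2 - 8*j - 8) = 2*j^5 - 14*j^4 + 80*j^2 - 32*j - 96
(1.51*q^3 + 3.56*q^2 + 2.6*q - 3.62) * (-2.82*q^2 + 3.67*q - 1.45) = -4.2582*q^5 - 4.4975*q^4 + 3.5437*q^3 + 14.5884*q^2 - 17.0554*q + 5.249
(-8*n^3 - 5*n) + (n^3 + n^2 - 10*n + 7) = -7*n^3 + n^2 - 15*n + 7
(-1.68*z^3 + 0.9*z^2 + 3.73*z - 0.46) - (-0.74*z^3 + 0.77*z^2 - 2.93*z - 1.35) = -0.94*z^3 + 0.13*z^2 + 6.66*z + 0.89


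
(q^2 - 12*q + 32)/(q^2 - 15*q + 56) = (q - 4)/(q - 7)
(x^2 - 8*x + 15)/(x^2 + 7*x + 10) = (x^2 - 8*x + 15)/(x^2 + 7*x + 10)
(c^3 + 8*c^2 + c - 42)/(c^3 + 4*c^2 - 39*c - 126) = (c - 2)/(c - 6)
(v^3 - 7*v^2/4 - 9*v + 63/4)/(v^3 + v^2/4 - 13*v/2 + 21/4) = (v - 3)/(v - 1)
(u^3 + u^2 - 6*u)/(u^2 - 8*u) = (u^2 + u - 6)/(u - 8)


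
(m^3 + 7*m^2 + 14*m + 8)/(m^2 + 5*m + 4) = m + 2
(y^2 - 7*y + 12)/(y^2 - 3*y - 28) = (-y^2 + 7*y - 12)/(-y^2 + 3*y + 28)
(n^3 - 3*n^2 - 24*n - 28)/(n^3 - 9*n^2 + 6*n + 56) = (n + 2)/(n - 4)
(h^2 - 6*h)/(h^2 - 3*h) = (h - 6)/(h - 3)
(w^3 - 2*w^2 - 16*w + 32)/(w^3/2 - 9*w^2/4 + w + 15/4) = 4*(w^3 - 2*w^2 - 16*w + 32)/(2*w^3 - 9*w^2 + 4*w + 15)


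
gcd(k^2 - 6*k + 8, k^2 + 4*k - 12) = k - 2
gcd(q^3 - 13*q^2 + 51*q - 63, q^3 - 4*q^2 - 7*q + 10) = 1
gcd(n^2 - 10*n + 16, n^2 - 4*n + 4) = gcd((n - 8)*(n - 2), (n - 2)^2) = n - 2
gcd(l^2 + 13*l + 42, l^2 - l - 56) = l + 7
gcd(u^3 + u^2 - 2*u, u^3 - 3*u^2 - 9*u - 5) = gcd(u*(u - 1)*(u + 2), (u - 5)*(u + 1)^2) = 1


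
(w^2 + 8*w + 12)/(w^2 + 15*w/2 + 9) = 2*(w + 2)/(2*w + 3)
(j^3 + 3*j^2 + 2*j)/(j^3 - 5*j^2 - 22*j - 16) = j/(j - 8)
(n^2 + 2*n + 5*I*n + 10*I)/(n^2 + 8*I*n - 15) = (n + 2)/(n + 3*I)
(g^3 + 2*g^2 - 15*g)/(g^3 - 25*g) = (g - 3)/(g - 5)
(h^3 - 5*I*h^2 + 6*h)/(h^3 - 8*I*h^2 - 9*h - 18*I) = h/(h - 3*I)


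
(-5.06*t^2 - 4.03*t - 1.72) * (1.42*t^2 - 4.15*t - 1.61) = -7.1852*t^4 + 15.2764*t^3 + 22.4287*t^2 + 13.6263*t + 2.7692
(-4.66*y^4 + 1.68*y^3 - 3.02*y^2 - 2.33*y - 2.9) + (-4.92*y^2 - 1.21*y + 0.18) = -4.66*y^4 + 1.68*y^3 - 7.94*y^2 - 3.54*y - 2.72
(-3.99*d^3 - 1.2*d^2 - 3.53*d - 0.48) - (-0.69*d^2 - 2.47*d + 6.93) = -3.99*d^3 - 0.51*d^2 - 1.06*d - 7.41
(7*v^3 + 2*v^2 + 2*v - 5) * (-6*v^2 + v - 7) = -42*v^5 - 5*v^4 - 59*v^3 + 18*v^2 - 19*v + 35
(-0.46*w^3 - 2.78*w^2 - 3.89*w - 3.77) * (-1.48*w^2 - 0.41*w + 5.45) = 0.6808*w^5 + 4.303*w^4 + 4.39*w^3 - 7.9765*w^2 - 19.6548*w - 20.5465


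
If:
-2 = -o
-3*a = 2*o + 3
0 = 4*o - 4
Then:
No Solution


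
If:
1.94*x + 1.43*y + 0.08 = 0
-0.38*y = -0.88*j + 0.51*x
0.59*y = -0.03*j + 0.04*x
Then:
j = -0.02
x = -0.04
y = -0.00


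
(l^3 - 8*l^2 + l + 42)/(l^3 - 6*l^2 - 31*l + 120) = (l^2 - 5*l - 14)/(l^2 - 3*l - 40)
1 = 1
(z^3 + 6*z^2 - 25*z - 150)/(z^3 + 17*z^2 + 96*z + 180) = (z - 5)/(z + 6)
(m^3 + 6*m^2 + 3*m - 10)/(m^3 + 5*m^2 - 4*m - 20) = (m - 1)/(m - 2)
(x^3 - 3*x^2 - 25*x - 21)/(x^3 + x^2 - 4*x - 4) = (x^2 - 4*x - 21)/(x^2 - 4)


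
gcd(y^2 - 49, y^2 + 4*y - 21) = y + 7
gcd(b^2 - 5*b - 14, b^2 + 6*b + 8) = b + 2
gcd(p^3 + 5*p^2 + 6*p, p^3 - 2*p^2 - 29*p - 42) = p^2 + 5*p + 6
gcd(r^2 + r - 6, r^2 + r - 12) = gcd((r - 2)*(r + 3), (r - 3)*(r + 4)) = 1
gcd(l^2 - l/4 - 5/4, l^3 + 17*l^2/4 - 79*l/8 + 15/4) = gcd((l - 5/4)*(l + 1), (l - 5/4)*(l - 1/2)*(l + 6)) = l - 5/4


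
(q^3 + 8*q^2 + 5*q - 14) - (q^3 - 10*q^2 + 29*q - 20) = 18*q^2 - 24*q + 6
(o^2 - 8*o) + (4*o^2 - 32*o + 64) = 5*o^2 - 40*o + 64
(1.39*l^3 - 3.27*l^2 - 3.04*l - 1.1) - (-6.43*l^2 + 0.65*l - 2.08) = 1.39*l^3 + 3.16*l^2 - 3.69*l + 0.98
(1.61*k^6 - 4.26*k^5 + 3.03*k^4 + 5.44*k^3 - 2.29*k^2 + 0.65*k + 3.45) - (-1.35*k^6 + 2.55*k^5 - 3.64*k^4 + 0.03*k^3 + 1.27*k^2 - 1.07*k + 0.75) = 2.96*k^6 - 6.81*k^5 + 6.67*k^4 + 5.41*k^3 - 3.56*k^2 + 1.72*k + 2.7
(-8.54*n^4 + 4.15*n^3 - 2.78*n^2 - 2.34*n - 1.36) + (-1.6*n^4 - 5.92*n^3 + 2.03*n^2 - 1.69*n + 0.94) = -10.14*n^4 - 1.77*n^3 - 0.75*n^2 - 4.03*n - 0.42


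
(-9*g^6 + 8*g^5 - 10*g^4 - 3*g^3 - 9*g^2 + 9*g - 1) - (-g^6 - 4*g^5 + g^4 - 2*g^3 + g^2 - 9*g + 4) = -8*g^6 + 12*g^5 - 11*g^4 - g^3 - 10*g^2 + 18*g - 5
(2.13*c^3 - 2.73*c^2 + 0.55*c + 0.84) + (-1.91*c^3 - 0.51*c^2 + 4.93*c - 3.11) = 0.22*c^3 - 3.24*c^2 + 5.48*c - 2.27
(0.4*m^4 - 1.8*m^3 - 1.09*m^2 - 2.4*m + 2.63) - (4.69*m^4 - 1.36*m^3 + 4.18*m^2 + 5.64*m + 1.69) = -4.29*m^4 - 0.44*m^3 - 5.27*m^2 - 8.04*m + 0.94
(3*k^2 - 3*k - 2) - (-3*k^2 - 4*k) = 6*k^2 + k - 2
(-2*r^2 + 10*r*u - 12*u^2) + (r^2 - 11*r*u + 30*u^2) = -r^2 - r*u + 18*u^2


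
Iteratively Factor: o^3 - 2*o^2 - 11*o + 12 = (o + 3)*(o^2 - 5*o + 4) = (o - 1)*(o + 3)*(o - 4)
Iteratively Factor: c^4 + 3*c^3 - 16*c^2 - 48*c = (c)*(c^3 + 3*c^2 - 16*c - 48) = c*(c + 4)*(c^2 - c - 12) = c*(c + 3)*(c + 4)*(c - 4)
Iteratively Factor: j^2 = (j)*(j)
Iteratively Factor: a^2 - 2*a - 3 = (a - 3)*(a + 1)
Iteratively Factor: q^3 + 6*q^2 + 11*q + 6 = (q + 2)*(q^2 + 4*q + 3) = (q + 2)*(q + 3)*(q + 1)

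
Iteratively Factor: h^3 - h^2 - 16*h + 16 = (h + 4)*(h^2 - 5*h + 4) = (h - 1)*(h + 4)*(h - 4)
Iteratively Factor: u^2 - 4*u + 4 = (u - 2)*(u - 2)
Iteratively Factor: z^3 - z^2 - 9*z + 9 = (z - 1)*(z^2 - 9) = (z - 3)*(z - 1)*(z + 3)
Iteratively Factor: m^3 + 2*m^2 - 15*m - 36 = (m + 3)*(m^2 - m - 12) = (m - 4)*(m + 3)*(m + 3)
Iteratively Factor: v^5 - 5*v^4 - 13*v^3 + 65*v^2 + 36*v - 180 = (v + 2)*(v^4 - 7*v^3 + v^2 + 63*v - 90) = (v + 2)*(v + 3)*(v^3 - 10*v^2 + 31*v - 30) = (v - 5)*(v + 2)*(v + 3)*(v^2 - 5*v + 6) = (v - 5)*(v - 3)*(v + 2)*(v + 3)*(v - 2)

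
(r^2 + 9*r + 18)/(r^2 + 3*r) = (r + 6)/r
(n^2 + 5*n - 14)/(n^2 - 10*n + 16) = (n + 7)/(n - 8)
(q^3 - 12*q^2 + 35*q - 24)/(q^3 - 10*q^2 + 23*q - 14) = (q^2 - 11*q + 24)/(q^2 - 9*q + 14)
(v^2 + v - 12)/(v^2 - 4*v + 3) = (v + 4)/(v - 1)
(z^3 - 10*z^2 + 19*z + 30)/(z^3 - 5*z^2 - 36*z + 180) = (z + 1)/(z + 6)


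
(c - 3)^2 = c^2 - 6*c + 9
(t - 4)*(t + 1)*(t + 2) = t^3 - t^2 - 10*t - 8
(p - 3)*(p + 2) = p^2 - p - 6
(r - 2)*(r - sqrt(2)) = r^2 - 2*r - sqrt(2)*r + 2*sqrt(2)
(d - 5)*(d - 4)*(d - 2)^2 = d^4 - 13*d^3 + 60*d^2 - 116*d + 80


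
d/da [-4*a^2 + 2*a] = 2 - 8*a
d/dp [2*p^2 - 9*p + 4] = 4*p - 9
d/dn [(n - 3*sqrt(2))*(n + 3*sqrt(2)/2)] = 2*n - 3*sqrt(2)/2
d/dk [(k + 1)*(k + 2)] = 2*k + 3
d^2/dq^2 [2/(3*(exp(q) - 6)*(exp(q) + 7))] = 2*(4*exp(3*q) + 3*exp(2*q) + 169*exp(q) + 42)*exp(q)/(3*(exp(6*q) + 3*exp(5*q) - 123*exp(4*q) - 251*exp(3*q) + 5166*exp(2*q) + 5292*exp(q) - 74088))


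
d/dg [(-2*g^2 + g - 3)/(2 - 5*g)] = (10*g^2 - 8*g - 13)/(25*g^2 - 20*g + 4)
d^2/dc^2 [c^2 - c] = 2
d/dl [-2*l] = -2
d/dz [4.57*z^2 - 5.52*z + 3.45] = 9.14*z - 5.52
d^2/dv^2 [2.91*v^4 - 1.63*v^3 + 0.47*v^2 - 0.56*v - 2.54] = 34.92*v^2 - 9.78*v + 0.94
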